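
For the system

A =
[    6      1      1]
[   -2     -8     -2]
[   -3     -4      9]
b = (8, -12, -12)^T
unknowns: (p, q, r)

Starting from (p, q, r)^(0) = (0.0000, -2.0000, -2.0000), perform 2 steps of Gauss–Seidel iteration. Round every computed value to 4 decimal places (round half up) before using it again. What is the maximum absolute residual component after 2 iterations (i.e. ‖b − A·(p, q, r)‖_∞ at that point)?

0.8516

Iteration 1:
  p = (8 - (1)·-2.0000 - (1)·-2.0000) / (6) = 2.0000
  q = (-12 - (-2)·2.0000 - (-2)·-2.0000) / (-8) = 1.5000
  r = (-12 - (-3)·2.0000 - (-4)·1.5000) / (9) = 0.0000
Iteration 2:
  p = (8 - (1)·1.5000 - (1)·0.0000) / (6) = 1.0833
  q = (-12 - (-2)·1.0833 - (-2)·0.0000) / (-8) = 1.2292
  r = (-12 - (-3)·1.0833 - (-4)·1.2292) / (9) = -0.4259
Residual b − A·x = (0.6969, -0.8516, -0.0002); ∞-norm = 0.8516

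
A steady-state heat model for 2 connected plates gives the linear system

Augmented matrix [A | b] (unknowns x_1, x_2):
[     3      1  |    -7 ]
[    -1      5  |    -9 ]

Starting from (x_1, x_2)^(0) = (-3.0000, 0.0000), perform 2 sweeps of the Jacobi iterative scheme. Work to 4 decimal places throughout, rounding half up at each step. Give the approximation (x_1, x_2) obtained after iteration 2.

Iteration 1:
  x_1 = (-7 - (1)·0.0000) / (3) = -2.3333
  x_2 = (-9 - (-1)·-3.0000) / (5) = -2.4000
Iteration 2:
  x_1 = (-7 - (1)·-2.4000) / (3) = -1.5333
  x_2 = (-9 - (-1)·-2.3333) / (5) = -2.2667

(-1.5333, -2.2667)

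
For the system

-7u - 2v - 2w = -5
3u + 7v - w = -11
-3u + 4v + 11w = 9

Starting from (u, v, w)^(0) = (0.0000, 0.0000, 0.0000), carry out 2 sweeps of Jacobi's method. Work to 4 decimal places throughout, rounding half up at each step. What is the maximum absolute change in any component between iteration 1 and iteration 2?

Iteration 1:
  u = (-5 - (-2)·0.0000 - (-2)·0.0000) / (-7) = 0.7143
  v = (-11 - (3)·0.0000 - (-1)·0.0000) / (7) = -1.5714
  w = (9 - (-3)·0.0000 - (4)·0.0000) / (11) = 0.8182
Iteration 2:
  u = (-5 - (-2)·-1.5714 - (-2)·0.8182) / (-7) = 0.9295
  v = (-11 - (3)·0.7143 - (-1)·0.8182) / (7) = -1.7607
  w = (9 - (-3)·0.7143 - (4)·-1.5714) / (11) = 1.5844
Change: (0.2152, -0.1893, 0.7662) → max |·| = 0.7662

0.7662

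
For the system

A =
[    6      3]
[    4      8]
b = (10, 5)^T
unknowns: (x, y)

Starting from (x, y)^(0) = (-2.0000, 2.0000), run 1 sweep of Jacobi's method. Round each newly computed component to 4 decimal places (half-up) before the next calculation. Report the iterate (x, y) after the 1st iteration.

(0.6667, 1.6250)

Iteration 1:
  x = (10 - (3)·2.0000) / (6) = 0.6667
  y = (5 - (4)·-2.0000) / (8) = 1.6250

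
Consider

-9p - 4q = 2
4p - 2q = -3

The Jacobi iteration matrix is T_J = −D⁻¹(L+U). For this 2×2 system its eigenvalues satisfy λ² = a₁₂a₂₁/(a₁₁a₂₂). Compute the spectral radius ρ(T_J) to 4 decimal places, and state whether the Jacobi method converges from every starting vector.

0.9428

a₁₂a₂₁/(a₁₁a₂₂) = (-4)·(4) / ((-9)·(-2)) = -0.888889
ρ = √|-0.888889| = √0.888889 = 0.9428
ρ < 1, so Jacobi converges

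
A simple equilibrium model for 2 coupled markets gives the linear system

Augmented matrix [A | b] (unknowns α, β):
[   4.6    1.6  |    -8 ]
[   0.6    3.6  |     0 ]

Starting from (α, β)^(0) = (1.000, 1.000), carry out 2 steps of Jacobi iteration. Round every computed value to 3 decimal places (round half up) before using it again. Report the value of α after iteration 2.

-1.681

Iteration 1:
  α = (-8 - (1.6)·1.000) / (4.6) = -2.087
  β = (0 - (0.6)·1.000) / (3.6) = -0.167
Iteration 2:
  α = (-8 - (1.6)·-0.167) / (4.6) = -1.681
  β = (0 - (0.6)·-2.087) / (3.6) = 0.348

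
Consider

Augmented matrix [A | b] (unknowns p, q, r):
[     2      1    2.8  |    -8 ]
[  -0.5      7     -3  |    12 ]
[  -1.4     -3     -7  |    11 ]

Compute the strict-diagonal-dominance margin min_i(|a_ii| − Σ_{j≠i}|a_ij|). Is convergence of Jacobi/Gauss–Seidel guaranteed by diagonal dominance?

-1.8

row 1: |2| − (1+2.8) = -1.8
row 2: |7| − (0.5+3) = 3.5
row 3: |-7| − (1.4+3) = 2.6
minimum over rows = -1.8 → not strictly diagonally dominant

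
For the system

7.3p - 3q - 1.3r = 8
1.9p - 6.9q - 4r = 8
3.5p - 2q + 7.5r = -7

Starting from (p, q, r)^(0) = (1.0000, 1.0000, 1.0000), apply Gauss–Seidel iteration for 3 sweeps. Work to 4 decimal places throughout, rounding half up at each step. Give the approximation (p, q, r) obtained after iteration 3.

Iteration 1:
  p = (8 - (-3)·1.0000 - (-1.3)·1.0000) / (7.3) = 1.6849
  q = (8 - (1.9)·1.6849 - (-4)·1.0000) / (-6.9) = -1.2752
  r = (-7 - (3.5)·1.6849 - (-2)·-1.2752) / (7.5) = -2.0597
Iteration 2:
  p = (8 - (-3)·-1.2752 - (-1.3)·-2.0597) / (7.3) = 0.2050
  q = (8 - (1.9)·0.2050 - (-4)·-2.0597) / (-6.9) = 0.0911
  r = (-7 - (3.5)·0.2050 - (-2)·0.0911) / (7.5) = -1.0047
Iteration 3:
  p = (8 - (-3)·0.0911 - (-1.3)·-1.0047) / (7.3) = 0.9544
  q = (8 - (1.9)·0.9544 - (-4)·-1.0047) / (-6.9) = -0.3142
  r = (-7 - (3.5)·0.9544 - (-2)·-0.3142) / (7.5) = -1.4625

(0.9544, -0.3142, -1.4625)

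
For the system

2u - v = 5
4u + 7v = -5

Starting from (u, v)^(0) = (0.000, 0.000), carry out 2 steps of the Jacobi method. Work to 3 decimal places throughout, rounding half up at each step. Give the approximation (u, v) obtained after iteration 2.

(2.143, -2.143)

Iteration 1:
  u = (5 - (-1)·0.000) / (2) = 2.500
  v = (-5 - (4)·0.000) / (7) = -0.714
Iteration 2:
  u = (5 - (-1)·-0.714) / (2) = 2.143
  v = (-5 - (4)·2.500) / (7) = -2.143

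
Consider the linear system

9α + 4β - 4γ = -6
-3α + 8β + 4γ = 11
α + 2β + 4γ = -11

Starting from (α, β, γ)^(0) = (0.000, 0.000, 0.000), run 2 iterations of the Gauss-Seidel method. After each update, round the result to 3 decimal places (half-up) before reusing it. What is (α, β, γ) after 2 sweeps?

(-2.565, 1.986, -3.102)

Iteration 1:
  α = (-6 - (4)·0.000 - (-4)·0.000) / (9) = -0.667
  β = (11 - (-3)·-0.667 - (4)·0.000) / (8) = 1.125
  γ = (-11 - (1)·-0.667 - (2)·1.125) / (4) = -3.146
Iteration 2:
  α = (-6 - (4)·1.125 - (-4)·-3.146) / (9) = -2.565
  β = (11 - (-3)·-2.565 - (4)·-3.146) / (8) = 1.986
  γ = (-11 - (1)·-2.565 - (2)·1.986) / (4) = -3.102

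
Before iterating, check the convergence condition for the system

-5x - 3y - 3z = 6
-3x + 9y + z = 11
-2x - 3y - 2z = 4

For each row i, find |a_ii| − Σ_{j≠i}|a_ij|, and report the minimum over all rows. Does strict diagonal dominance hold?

row 1: |-5| − (3+3) = -1
row 2: |9| − (3+1) = 5
row 3: |-2| − (2+3) = -3
minimum over rows = -3 → not strictly diagonally dominant

-3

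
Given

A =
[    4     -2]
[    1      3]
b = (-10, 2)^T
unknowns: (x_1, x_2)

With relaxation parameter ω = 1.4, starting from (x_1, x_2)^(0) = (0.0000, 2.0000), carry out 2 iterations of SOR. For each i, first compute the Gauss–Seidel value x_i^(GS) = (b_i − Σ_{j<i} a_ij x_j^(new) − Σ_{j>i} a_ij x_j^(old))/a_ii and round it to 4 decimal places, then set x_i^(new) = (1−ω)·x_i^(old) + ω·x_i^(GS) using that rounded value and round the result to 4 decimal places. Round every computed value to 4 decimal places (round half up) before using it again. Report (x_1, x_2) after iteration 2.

(-1.8806, 1.3655)

Iteration 1:
  x_1: GS value = (-10 - (-2)·2.0000) / (4) = -1.5000;  x_1 ← (1−ω)·0.0000 + ω·-1.5000 = -2.1000
  x_2: GS value = (2 - (1)·-2.1000) / (3) = 1.3667;  x_2 ← (1−ω)·2.0000 + ω·1.3667 = 1.1134
Iteration 2:
  x_1: GS value = (-10 - (-2)·1.1134) / (4) = -1.9433;  x_1 ← (1−ω)·-2.1000 + ω·-1.9433 = -1.8806
  x_2: GS value = (2 - (1)·-1.8806) / (3) = 1.2935;  x_2 ← (1−ω)·1.1134 + ω·1.2935 = 1.3655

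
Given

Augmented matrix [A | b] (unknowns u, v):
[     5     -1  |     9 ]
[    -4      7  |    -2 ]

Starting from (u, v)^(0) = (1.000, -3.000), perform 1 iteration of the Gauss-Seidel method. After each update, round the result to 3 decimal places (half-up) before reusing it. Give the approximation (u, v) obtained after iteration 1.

Iteration 1:
  u = (9 - (-1)·-3.000) / (5) = 1.200
  v = (-2 - (-4)·1.200) / (7) = 0.400

(1.200, 0.400)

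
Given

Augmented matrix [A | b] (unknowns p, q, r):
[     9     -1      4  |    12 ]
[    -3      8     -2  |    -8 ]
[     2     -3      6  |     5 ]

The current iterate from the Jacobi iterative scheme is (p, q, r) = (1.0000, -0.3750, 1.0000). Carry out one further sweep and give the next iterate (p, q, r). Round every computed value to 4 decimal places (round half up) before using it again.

(0.8472, -0.3750, 0.3125)

One sweep:
  p = (12 - (-1)·-0.3750 - (4)·1.0000) / (9) = 0.8472
  q = (-8 - (-3)·1.0000 - (-2)·1.0000) / (8) = -0.3750
  r = (5 - (2)·1.0000 - (-3)·-0.3750) / (6) = 0.3125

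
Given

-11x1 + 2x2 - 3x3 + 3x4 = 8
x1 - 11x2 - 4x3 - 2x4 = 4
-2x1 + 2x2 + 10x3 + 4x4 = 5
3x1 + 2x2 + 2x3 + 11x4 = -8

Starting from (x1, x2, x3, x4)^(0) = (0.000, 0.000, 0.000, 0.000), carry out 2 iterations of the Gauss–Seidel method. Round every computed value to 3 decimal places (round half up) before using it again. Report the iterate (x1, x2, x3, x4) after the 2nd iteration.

(-1.071, -0.525, 0.603, -0.449)

Iteration 1:
  x1 = (8 - (2)·0.000 - (-3)·0.000 - (3)·0.000) / (-11) = -0.727
  x2 = (4 - (1)·-0.727 - (-4)·0.000 - (-2)·0.000) / (-11) = -0.430
  x3 = (5 - (-2)·-0.727 - (2)·-0.430 - (4)·0.000) / (10) = 0.441
  x4 = (-8 - (3)·-0.727 - (2)·-0.430 - (2)·0.441) / (11) = -0.531
Iteration 2:
  x1 = (8 - (2)·-0.430 - (-3)·0.441 - (3)·-0.531) / (-11) = -1.071
  x2 = (4 - (1)·-1.071 - (-4)·0.441 - (-2)·-0.531) / (-11) = -0.525
  x3 = (5 - (-2)·-1.071 - (2)·-0.525 - (4)·-0.531) / (10) = 0.603
  x4 = (-8 - (3)·-1.071 - (2)·-0.525 - (2)·0.603) / (11) = -0.449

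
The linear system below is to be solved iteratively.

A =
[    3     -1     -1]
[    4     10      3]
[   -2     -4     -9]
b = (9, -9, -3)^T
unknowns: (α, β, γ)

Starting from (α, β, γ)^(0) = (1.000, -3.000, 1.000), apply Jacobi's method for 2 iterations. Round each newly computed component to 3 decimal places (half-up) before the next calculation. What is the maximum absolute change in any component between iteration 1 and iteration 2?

Iteration 1:
  α = (9 - (-1)·-3.000 - (-1)·1.000) / (3) = 2.333
  β = (-9 - (4)·1.000 - (3)·1.000) / (10) = -1.600
  γ = (-3 - (-2)·1.000 - (-4)·-3.000) / (-9) = 1.444
Iteration 2:
  α = (9 - (-1)·-1.600 - (-1)·1.444) / (3) = 2.948
  β = (-9 - (4)·2.333 - (3)·1.444) / (10) = -2.266
  γ = (-3 - (-2)·2.333 - (-4)·-1.600) / (-9) = 0.526
Change: (0.615, -0.666, -0.918) → max |·| = 0.918

0.918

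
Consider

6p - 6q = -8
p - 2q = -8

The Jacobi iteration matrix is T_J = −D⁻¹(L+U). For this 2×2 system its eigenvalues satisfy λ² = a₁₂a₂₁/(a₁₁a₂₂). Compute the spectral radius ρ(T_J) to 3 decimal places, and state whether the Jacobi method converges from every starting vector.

a₁₂a₂₁/(a₁₁a₂₂) = (-6)·(1) / ((6)·(-2)) = 0.500000
ρ = √|0.500000| = √0.500000 = 0.707
ρ < 1, so Jacobi converges

0.707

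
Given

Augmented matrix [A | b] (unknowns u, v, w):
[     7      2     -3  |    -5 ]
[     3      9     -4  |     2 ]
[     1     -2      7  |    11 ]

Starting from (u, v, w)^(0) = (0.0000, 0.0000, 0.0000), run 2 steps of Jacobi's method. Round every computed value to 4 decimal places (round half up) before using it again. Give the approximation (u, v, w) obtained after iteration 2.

Iteration 1:
  u = (-5 - (2)·0.0000 - (-3)·0.0000) / (7) = -0.7143
  v = (2 - (3)·0.0000 - (-4)·0.0000) / (9) = 0.2222
  w = (11 - (1)·0.0000 - (-2)·0.0000) / (7) = 1.5714
Iteration 2:
  u = (-5 - (2)·0.2222 - (-3)·1.5714) / (7) = -0.1043
  v = (2 - (3)·-0.7143 - (-4)·1.5714) / (9) = 1.1587
  w = (11 - (1)·-0.7143 - (-2)·0.2222) / (7) = 1.7370

(-0.1043, 1.1587, 1.7370)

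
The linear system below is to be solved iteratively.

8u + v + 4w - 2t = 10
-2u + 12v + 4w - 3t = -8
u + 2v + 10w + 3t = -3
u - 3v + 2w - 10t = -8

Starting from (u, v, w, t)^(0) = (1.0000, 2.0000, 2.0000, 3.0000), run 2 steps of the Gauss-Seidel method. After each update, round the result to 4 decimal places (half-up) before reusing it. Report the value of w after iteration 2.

Iteration 1:
  u = (10 - (1)·2.0000 - (4)·2.0000 - (-2)·3.0000) / (8) = 0.7500
  v = (-8 - (-2)·0.7500 - (4)·2.0000 - (-3)·3.0000) / (12) = -0.4583
  w = (-3 - (1)·0.7500 - (2)·-0.4583 - (3)·3.0000) / (10) = -1.1833
  t = (-8 - (1)·0.7500 - (-3)·-0.4583 - (2)·-1.1833) / (-10) = 0.7758
Iteration 2:
  u = (10 - (1)·-0.4583 - (4)·-1.1833 - (-2)·0.7758) / (8) = 2.0929
  v = (-8 - (-2)·2.0929 - (4)·-1.1833 - (-3)·0.7758) / (12) = 0.2705
  w = (-3 - (1)·2.0929 - (2)·0.2705 - (3)·0.7758) / (10) = -0.7961
  t = (-8 - (1)·2.0929 - (-3)·0.2705 - (2)·-0.7961) / (-10) = 0.7689

-0.7961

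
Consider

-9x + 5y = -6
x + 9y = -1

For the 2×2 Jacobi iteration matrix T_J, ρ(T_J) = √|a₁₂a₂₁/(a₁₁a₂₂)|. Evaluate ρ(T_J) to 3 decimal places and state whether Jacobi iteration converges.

0.248

a₁₂a₂₁/(a₁₁a₂₂) = (5)·(1) / ((-9)·(9)) = -0.061728
ρ = √|-0.061728| = √0.061728 = 0.248
ρ < 1, so Jacobi converges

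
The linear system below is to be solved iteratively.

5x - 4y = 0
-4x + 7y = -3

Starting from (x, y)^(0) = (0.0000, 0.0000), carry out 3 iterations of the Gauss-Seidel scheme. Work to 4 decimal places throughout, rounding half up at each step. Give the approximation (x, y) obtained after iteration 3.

Iteration 1:
  x = (0 - (-4)·0.0000) / (5) = 0.0000
  y = (-3 - (-4)·0.0000) / (7) = -0.4286
Iteration 2:
  x = (0 - (-4)·-0.4286) / (5) = -0.3429
  y = (-3 - (-4)·-0.3429) / (7) = -0.6245
Iteration 3:
  x = (0 - (-4)·-0.6245) / (5) = -0.4996
  y = (-3 - (-4)·-0.4996) / (7) = -0.7141

(-0.4996, -0.7141)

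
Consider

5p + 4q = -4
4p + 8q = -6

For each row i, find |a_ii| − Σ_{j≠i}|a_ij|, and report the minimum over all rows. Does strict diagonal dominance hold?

row 1: |5| − (4) = 1
row 2: |8| − (4) = 4
minimum over rows = 1 → strictly diagonally dominant (convergence guaranteed)

1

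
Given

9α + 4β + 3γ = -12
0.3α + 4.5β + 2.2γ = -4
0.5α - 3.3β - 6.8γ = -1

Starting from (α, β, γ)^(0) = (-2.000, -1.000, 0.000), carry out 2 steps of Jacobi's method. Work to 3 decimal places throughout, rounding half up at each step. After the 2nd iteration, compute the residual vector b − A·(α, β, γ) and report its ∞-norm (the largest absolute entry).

Iteration 1:
  α = (-12 - (4)·-1.000 - (3)·0.000) / (9) = -0.889
  β = (-4 - (0.3)·-2.000 - (2.2)·0.000) / (4.5) = -0.756
  γ = (-1 - (0.5)·-2.000 - (-3.3)·-1.000) / (-6.8) = 0.485
Iteration 2:
  α = (-12 - (4)·-0.756 - (3)·0.485) / (9) = -1.159
  β = (-4 - (0.3)·-0.889 - (2.2)·0.485) / (4.5) = -1.067
  γ = (-1 - (0.5)·-0.889 - (-3.3)·-0.756) / (-6.8) = 0.449
Residual b − A·x = (1.352, 0.161, -0.888); ∞-norm = 1.352

1.352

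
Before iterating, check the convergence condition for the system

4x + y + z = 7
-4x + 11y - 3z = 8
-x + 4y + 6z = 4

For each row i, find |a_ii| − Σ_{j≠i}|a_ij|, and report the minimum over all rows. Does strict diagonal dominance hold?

1

row 1: |4| − (1+1) = 2
row 2: |11| − (4+3) = 4
row 3: |6| − (1+4) = 1
minimum over rows = 1 → strictly diagonally dominant (convergence guaranteed)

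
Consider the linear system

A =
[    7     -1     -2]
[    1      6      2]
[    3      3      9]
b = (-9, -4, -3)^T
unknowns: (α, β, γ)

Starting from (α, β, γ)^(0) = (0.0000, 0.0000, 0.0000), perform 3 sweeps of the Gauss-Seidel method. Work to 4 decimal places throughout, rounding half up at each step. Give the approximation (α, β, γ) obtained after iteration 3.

Iteration 1:
  α = (-9 - (-1)·0.0000 - (-2)·0.0000) / (7) = -1.2857
  β = (-4 - (1)·-1.2857 - (2)·0.0000) / (6) = -0.4524
  γ = (-3 - (3)·-1.2857 - (3)·-0.4524) / (9) = 0.2460
Iteration 2:
  α = (-9 - (-1)·-0.4524 - (-2)·0.2460) / (7) = -1.2801
  β = (-4 - (1)·-1.2801 - (2)·0.2460) / (6) = -0.5353
  γ = (-3 - (3)·-1.2801 - (3)·-0.5353) / (9) = 0.2718
Iteration 3:
  α = (-9 - (-1)·-0.5353 - (-2)·0.2718) / (7) = -1.2845
  β = (-4 - (1)·-1.2845 - (2)·0.2718) / (6) = -0.5432
  γ = (-3 - (3)·-1.2845 - (3)·-0.5432) / (9) = 0.2759

(-1.2845, -0.5432, 0.2759)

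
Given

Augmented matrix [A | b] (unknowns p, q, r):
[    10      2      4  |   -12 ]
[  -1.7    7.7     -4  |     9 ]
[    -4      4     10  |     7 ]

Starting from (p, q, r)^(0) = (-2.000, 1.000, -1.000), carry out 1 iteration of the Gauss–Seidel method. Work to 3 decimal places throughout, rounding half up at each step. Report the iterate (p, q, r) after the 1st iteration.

Iteration 1:
  p = (-12 - (2)·1.000 - (4)·-1.000) / (10) = -1.000
  q = (9 - (-1.7)·-1.000 - (-4)·-1.000) / (7.7) = 0.429
  r = (7 - (-4)·-1.000 - (4)·0.429) / (10) = 0.128

(-1.000, 0.429, 0.128)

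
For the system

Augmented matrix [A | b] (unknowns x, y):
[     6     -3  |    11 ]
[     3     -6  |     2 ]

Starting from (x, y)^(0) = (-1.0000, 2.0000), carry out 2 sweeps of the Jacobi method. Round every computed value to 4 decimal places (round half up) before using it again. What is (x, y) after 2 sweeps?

Iteration 1:
  x = (11 - (-3)·2.0000) / (6) = 2.8333
  y = (2 - (3)·-1.0000) / (-6) = -0.8333
Iteration 2:
  x = (11 - (-3)·-0.8333) / (6) = 1.4167
  y = (2 - (3)·2.8333) / (-6) = 1.0833

(1.4167, 1.0833)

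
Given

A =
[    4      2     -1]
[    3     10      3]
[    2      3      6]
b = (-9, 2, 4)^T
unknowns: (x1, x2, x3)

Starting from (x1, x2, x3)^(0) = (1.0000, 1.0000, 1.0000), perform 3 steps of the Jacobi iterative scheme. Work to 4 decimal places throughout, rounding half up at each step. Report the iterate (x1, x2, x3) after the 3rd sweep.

Iteration 1:
  x1 = (-9 - (2)·1.0000 - (-1)·1.0000) / (4) = -2.5000
  x2 = (2 - (3)·1.0000 - (3)·1.0000) / (10) = -0.4000
  x3 = (4 - (2)·1.0000 - (3)·1.0000) / (6) = -0.1667
Iteration 2:
  x1 = (-9 - (2)·-0.4000 - (-1)·-0.1667) / (4) = -2.0917
  x2 = (2 - (3)·-2.5000 - (3)·-0.1667) / (10) = 1.0000
  x3 = (4 - (2)·-2.5000 - (3)·-0.4000) / (6) = 1.7000
Iteration 3:
  x1 = (-9 - (2)·1.0000 - (-1)·1.7000) / (4) = -2.3250
  x2 = (2 - (3)·-2.0917 - (3)·1.7000) / (10) = 0.3175
  x3 = (4 - (2)·-2.0917 - (3)·1.0000) / (6) = 0.8639

(-2.3250, 0.3175, 0.8639)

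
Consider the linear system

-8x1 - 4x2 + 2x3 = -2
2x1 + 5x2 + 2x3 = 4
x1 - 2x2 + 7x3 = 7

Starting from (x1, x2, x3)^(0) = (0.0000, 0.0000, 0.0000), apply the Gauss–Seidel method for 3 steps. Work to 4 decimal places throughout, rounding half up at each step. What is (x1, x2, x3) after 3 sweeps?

(0.3827, 0.2284, 1.0106)

Iteration 1:
  x1 = (-2 - (-4)·0.0000 - (2)·0.0000) / (-8) = 0.2500
  x2 = (4 - (2)·0.2500 - (2)·0.0000) / (5) = 0.7000
  x3 = (7 - (1)·0.2500 - (-2)·0.7000) / (7) = 1.1643
Iteration 2:
  x1 = (-2 - (-4)·0.7000 - (2)·1.1643) / (-8) = 0.1911
  x2 = (4 - (2)·0.1911 - (2)·1.1643) / (5) = 0.2578
  x3 = (7 - (1)·0.1911 - (-2)·0.2578) / (7) = 1.0464
Iteration 3:
  x1 = (-2 - (-4)·0.2578 - (2)·1.0464) / (-8) = 0.3827
  x2 = (4 - (2)·0.3827 - (2)·1.0464) / (5) = 0.2284
  x3 = (7 - (1)·0.3827 - (-2)·0.2284) / (7) = 1.0106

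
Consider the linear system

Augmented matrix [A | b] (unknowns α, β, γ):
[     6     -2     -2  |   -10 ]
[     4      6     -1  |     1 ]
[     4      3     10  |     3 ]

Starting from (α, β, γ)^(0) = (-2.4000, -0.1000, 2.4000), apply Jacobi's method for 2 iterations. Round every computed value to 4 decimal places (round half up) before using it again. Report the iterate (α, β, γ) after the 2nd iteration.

(-0.5144, 0.9817, 0.0100)

Iteration 1:
  α = (-10 - (-2)·-0.1000 - (-2)·2.4000) / (6) = -0.9000
  β = (1 - (4)·-2.4000 - (-1)·2.4000) / (6) = 2.1667
  γ = (3 - (4)·-2.4000 - (3)·-0.1000) / (10) = 1.2900
Iteration 2:
  α = (-10 - (-2)·2.1667 - (-2)·1.2900) / (6) = -0.5144
  β = (1 - (4)·-0.9000 - (-1)·1.2900) / (6) = 0.9817
  γ = (3 - (4)·-0.9000 - (3)·2.1667) / (10) = 0.0100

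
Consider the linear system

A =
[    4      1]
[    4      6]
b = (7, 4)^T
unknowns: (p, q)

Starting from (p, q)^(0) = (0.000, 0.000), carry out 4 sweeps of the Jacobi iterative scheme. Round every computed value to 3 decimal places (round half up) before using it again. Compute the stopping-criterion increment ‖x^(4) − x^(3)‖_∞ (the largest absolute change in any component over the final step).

0.194

Iteration 1:
  p = (7 - (1)·0.000) / (4) = 1.750
  q = (4 - (4)·0.000) / (6) = 0.667
Iteration 2:
  p = (7 - (1)·0.667) / (4) = 1.583
  q = (4 - (4)·1.750) / (6) = -0.500
Iteration 3:
  p = (7 - (1)·-0.500) / (4) = 1.875
  q = (4 - (4)·1.583) / (6) = -0.389
Iteration 4:
  p = (7 - (1)·-0.389) / (4) = 1.847
  q = (4 - (4)·1.875) / (6) = -0.583
Change: (-0.028, -0.194) → max |·| = 0.194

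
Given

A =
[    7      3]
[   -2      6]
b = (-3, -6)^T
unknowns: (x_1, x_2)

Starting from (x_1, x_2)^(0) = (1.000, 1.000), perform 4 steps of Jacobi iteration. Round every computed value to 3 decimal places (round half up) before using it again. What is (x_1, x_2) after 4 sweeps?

(0.021, -0.959)

Iteration 1:
  x_1 = (-3 - (3)·1.000) / (7) = -0.857
  x_2 = (-6 - (-2)·1.000) / (6) = -0.667
Iteration 2:
  x_1 = (-3 - (3)·-0.667) / (7) = -0.143
  x_2 = (-6 - (-2)·-0.857) / (6) = -1.286
Iteration 3:
  x_1 = (-3 - (3)·-1.286) / (7) = 0.123
  x_2 = (-6 - (-2)·-0.143) / (6) = -1.048
Iteration 4:
  x_1 = (-3 - (3)·-1.048) / (7) = 0.021
  x_2 = (-6 - (-2)·0.123) / (6) = -0.959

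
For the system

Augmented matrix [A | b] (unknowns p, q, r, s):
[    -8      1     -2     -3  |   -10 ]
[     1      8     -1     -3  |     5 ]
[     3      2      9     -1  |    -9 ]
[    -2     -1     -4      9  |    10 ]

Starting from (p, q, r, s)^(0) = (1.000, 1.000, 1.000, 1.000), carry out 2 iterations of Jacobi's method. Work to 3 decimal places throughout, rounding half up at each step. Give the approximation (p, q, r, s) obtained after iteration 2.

(1.028, 1.059, -1.262, 0.747)

Iteration 1:
  p = (-10 - (1)·1.000 - (-2)·1.000 - (-3)·1.000) / (-8) = 0.750
  q = (5 - (1)·1.000 - (-1)·1.000 - (-3)·1.000) / (8) = 1.000
  r = (-9 - (3)·1.000 - (2)·1.000 - (-1)·1.000) / (9) = -1.444
  s = (10 - (-2)·1.000 - (-1)·1.000 - (-4)·1.000) / (9) = 1.889
Iteration 2:
  p = (-10 - (1)·1.000 - (-2)·-1.444 - (-3)·1.889) / (-8) = 1.028
  q = (5 - (1)·0.750 - (-1)·-1.444 - (-3)·1.889) / (8) = 1.059
  r = (-9 - (3)·0.750 - (2)·1.000 - (-1)·1.889) / (9) = -1.262
  s = (10 - (-2)·0.750 - (-1)·1.000 - (-4)·-1.444) / (9) = 0.747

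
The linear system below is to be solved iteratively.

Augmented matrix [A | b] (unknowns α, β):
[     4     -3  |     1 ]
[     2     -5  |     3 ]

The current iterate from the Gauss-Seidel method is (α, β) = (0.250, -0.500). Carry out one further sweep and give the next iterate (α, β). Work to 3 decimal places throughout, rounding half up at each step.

One sweep:
  α = (1 - (-3)·-0.500) / (4) = -0.125
  β = (3 - (2)·-0.125) / (-5) = -0.650

(-0.125, -0.650)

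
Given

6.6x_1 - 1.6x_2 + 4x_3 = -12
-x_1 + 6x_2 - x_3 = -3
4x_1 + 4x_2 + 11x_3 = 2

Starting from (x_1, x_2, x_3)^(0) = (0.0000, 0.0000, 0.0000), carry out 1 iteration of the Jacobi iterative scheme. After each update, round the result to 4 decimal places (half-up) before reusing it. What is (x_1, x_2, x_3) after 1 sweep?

(-1.8182, -0.5000, 0.1818)

Iteration 1:
  x_1 = (-12 - (-1.6)·0.0000 - (4)·0.0000) / (6.6) = -1.8182
  x_2 = (-3 - (-1)·0.0000 - (-1)·0.0000) / (6) = -0.5000
  x_3 = (2 - (4)·0.0000 - (4)·0.0000) / (11) = 0.1818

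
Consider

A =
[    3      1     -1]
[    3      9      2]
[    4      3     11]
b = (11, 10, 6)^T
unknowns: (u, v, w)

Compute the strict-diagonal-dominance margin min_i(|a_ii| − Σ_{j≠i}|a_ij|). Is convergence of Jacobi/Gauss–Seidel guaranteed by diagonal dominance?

1

row 1: |3| − (1+1) = 1
row 2: |9| − (3+2) = 4
row 3: |11| − (4+3) = 4
minimum over rows = 1 → strictly diagonally dominant (convergence guaranteed)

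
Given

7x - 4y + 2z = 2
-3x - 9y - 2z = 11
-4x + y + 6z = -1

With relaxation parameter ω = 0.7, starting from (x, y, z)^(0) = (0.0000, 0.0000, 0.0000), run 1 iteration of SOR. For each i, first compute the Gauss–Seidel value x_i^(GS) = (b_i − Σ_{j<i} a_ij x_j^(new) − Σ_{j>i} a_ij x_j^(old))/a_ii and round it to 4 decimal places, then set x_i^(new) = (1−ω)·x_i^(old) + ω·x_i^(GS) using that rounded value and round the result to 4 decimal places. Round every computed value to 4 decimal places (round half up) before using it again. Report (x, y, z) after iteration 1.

(0.2000, -0.9022, 0.0819)

Iteration 1:
  x: GS value = (2 - (-4)·0.0000 - (2)·0.0000) / (7) = 0.2857;  x ← (1−ω)·0.0000 + ω·0.2857 = 0.2000
  y: GS value = (11 - (-3)·0.2000 - (-2)·0.0000) / (-9) = -1.2889;  y ← (1−ω)·0.0000 + ω·-1.2889 = -0.9022
  z: GS value = (-1 - (-4)·0.2000 - (1)·-0.9022) / (6) = 0.1170;  z ← (1−ω)·0.0000 + ω·0.1170 = 0.0819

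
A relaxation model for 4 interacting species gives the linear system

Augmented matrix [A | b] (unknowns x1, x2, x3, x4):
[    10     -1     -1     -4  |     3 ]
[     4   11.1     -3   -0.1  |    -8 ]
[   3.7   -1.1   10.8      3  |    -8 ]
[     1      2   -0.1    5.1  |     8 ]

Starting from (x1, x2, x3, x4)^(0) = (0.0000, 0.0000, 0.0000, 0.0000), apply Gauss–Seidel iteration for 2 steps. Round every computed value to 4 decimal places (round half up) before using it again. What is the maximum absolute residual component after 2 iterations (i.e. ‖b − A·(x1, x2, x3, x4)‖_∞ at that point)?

2.2078

Iteration 1:
  x1 = (3 - (-1)·0.0000 - (-1)·0.0000 - (-4)·0.0000) / (10) = 0.3000
  x2 = (-8 - (4)·0.3000 - (-3)·0.0000 - (-0.1)·0.0000) / (11.1) = -0.8288
  x3 = (-8 - (3.7)·0.3000 - (-1.1)·-0.8288 - (3)·0.0000) / (10.8) = -0.9279
  x4 = (8 - (1)·0.3000 - (2)·-0.8288 - (-0.1)·-0.9279) / (5.1) = 1.8166
Iteration 2:
  x1 = (3 - (-1)·-0.8288 - (-1)·-0.9279 - (-4)·1.8166) / (10) = 0.8510
  x2 = (-8 - (4)·0.8510 - (-3)·-0.9279 - (-0.1)·1.8166) / (11.1) = -1.2618
  x3 = (-8 - (3.7)·0.8510 - (-1.1)·-1.2618 - (3)·1.8166) / (10.8) = -1.6654
  x4 = (8 - (1)·0.8510 - (2)·-1.2618 - (-0.1)·-1.6654) / (5.1) = 1.8639
Residual b − A·x = (-0.9816, -2.2078, -0.1421, 0.0002); ∞-norm = 2.2078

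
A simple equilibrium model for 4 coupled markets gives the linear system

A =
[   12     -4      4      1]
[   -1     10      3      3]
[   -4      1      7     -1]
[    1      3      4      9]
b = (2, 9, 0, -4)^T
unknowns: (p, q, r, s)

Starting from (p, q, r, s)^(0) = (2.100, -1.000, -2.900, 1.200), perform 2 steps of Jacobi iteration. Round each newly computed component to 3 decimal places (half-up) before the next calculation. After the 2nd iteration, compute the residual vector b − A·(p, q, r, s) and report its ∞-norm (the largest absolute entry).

Iteration 1:
  p = (2 - (-4)·-1.000 - (4)·-2.900 - (1)·1.200) / (12) = 0.700
  q = (9 - (-1)·2.100 - (3)·-2.900 - (3)·1.200) / (10) = 1.620
  r = (0 - (-4)·2.100 - (1)·-1.000 - (-1)·1.200) / (7) = 1.514
  s = (-4 - (1)·2.100 - (3)·-1.000 - (4)·-2.900) / (9) = 0.944
Iteration 2:
  p = (2 - (-4)·1.620 - (4)·1.514 - (1)·0.944) / (12) = 0.123
  q = (9 - (-1)·0.700 - (3)·1.514 - (3)·0.944) / (10) = 0.233
  r = (0 - (-4)·0.700 - (1)·1.620 - (-1)·0.944) / (7) = 0.303
  s = (-4 - (1)·0.700 - (3)·1.620 - (4)·1.514) / (9) = -1.735
Residual b − A·x = (1.979, 11.089, -3.597, 9.581); ∞-norm = 11.089

11.089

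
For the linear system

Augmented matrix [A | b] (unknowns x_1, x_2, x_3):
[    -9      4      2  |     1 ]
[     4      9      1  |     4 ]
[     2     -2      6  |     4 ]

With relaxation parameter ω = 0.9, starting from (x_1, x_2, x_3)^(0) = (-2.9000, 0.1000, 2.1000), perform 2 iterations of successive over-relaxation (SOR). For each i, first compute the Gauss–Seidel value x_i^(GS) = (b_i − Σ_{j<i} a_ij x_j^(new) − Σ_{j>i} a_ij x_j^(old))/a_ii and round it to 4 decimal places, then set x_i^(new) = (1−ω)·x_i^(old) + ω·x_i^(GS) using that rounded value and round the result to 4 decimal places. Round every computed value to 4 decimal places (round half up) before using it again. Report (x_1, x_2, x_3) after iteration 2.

(0.1439, 0.2756, 0.7236)

Iteration 1:
  x_1: GS value = (1 - (4)·0.1000 - (2)·2.1000) / (-9) = 0.4000;  x_1 ← (1−ω)·-2.9000 + ω·0.4000 = 0.0700
  x_2: GS value = (4 - (4)·0.0700 - (1)·2.1000) / (9) = 0.1800;  x_2 ← (1−ω)·0.1000 + ω·0.1800 = 0.1720
  x_3: GS value = (4 - (2)·0.0700 - (-2)·0.1720) / (6) = 0.7007;  x_3 ← (1−ω)·2.1000 + ω·0.7007 = 0.8406
Iteration 2:
  x_1: GS value = (1 - (4)·0.1720 - (2)·0.8406) / (-9) = 0.1521;  x_1 ← (1−ω)·0.0700 + ω·0.1521 = 0.1439
  x_2: GS value = (4 - (4)·0.1439 - (1)·0.8406) / (9) = 0.2871;  x_2 ← (1−ω)·0.1720 + ω·0.2871 = 0.2756
  x_3: GS value = (4 - (2)·0.1439 - (-2)·0.2756) / (6) = 0.7106;  x_3 ← (1−ω)·0.8406 + ω·0.7106 = 0.7236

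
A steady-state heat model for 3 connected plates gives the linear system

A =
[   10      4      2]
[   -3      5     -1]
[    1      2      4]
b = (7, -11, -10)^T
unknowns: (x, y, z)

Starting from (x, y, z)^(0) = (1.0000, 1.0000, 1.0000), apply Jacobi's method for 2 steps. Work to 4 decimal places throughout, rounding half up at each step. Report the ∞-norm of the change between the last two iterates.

Iteration 1:
  x = (7 - (4)·1.0000 - (2)·1.0000) / (10) = 0.1000
  y = (-11 - (-3)·1.0000 - (-1)·1.0000) / (5) = -1.4000
  z = (-10 - (1)·1.0000 - (2)·1.0000) / (4) = -3.2500
Iteration 2:
  x = (7 - (4)·-1.4000 - (2)·-3.2500) / (10) = 1.9100
  y = (-11 - (-3)·0.1000 - (-1)·-3.2500) / (5) = -2.7900
  z = (-10 - (1)·0.1000 - (2)·-1.4000) / (4) = -1.8250
Change: (1.8100, -1.3900, 1.4250) → max |·| = 1.8100

1.8100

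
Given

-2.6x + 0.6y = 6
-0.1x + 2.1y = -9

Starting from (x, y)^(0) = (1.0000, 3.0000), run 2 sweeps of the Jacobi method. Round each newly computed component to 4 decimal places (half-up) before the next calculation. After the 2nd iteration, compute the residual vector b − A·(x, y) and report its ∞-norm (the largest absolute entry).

Iteration 1:
  x = (6 - (0.6)·3.0000) / (-2.6) = -1.6154
  y = (-9 - (-0.1)·1.0000) / (2.1) = -4.2381
Iteration 2:
  x = (6 - (0.6)·-4.2381) / (-2.6) = -3.2857
  y = (-9 - (-0.1)·-1.6154) / (2.1) = -4.3626
Residual b − A·x = (0.0747, -0.1671); ∞-norm = 0.1671

0.1671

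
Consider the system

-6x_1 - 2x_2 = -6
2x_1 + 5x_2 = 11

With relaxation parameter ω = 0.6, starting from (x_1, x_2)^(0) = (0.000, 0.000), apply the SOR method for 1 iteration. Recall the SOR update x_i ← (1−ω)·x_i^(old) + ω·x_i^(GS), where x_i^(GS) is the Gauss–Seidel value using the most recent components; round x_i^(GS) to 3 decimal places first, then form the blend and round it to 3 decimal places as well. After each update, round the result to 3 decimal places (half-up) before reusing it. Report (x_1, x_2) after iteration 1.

(0.600, 1.176)

Iteration 1:
  x_1: GS value = (-6 - (-2)·0.000) / (-6) = 1.000;  x_1 ← (1−ω)·0.000 + ω·1.000 = 0.600
  x_2: GS value = (11 - (2)·0.600) / (5) = 1.960;  x_2 ← (1−ω)·0.000 + ω·1.960 = 1.176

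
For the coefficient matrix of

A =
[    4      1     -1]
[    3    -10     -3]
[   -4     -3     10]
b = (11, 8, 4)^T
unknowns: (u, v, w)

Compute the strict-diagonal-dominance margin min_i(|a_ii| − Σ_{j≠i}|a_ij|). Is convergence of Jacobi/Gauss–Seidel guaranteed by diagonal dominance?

row 1: |4| − (1+1) = 2
row 2: |-10| − (3+3) = 4
row 3: |10| − (4+3) = 3
minimum over rows = 2 → strictly diagonally dominant (convergence guaranteed)

2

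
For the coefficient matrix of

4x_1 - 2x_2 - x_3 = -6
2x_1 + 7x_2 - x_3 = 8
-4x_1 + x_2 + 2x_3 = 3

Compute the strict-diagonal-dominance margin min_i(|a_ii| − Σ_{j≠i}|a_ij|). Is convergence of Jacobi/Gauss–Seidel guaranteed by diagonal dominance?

row 1: |4| − (2+1) = 1
row 2: |7| − (2+1) = 4
row 3: |2| − (4+1) = -3
minimum over rows = -3 → not strictly diagonally dominant

-3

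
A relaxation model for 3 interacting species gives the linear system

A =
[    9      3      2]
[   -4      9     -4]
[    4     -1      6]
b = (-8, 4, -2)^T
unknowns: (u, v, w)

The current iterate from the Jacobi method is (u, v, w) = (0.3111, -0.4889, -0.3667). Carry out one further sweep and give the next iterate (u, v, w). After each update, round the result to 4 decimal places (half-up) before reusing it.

One sweep:
  u = (-8 - (3)·-0.4889 - (2)·-0.3667) / (9) = -0.6444
  v = (4 - (-4)·0.3111 - (-4)·-0.3667) / (9) = 0.4197
  w = (-2 - (4)·0.3111 - (-1)·-0.4889) / (6) = -0.6222

(-0.6444, 0.4197, -0.6222)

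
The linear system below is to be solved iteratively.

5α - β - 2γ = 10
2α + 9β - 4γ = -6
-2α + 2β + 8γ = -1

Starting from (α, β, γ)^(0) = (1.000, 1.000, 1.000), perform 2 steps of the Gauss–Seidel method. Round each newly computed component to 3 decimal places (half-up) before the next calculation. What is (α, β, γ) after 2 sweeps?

(2.130, -0.818, 0.612)

Iteration 1:
  α = (10 - (-1)·1.000 - (-2)·1.000) / (5) = 2.600
  β = (-6 - (2)·2.600 - (-4)·1.000) / (9) = -0.800
  γ = (-1 - (-2)·2.600 - (2)·-0.800) / (8) = 0.725
Iteration 2:
  α = (10 - (-1)·-0.800 - (-2)·0.725) / (5) = 2.130
  β = (-6 - (2)·2.130 - (-4)·0.725) / (9) = -0.818
  γ = (-1 - (-2)·2.130 - (2)·-0.818) / (8) = 0.612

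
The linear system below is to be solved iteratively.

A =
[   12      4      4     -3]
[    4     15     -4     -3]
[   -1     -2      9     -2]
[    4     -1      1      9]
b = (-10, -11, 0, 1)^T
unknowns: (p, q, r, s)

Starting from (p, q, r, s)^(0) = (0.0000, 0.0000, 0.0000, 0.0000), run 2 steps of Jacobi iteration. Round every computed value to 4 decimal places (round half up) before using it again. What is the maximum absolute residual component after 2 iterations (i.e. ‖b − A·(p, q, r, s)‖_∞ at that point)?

1.3392

Iteration 1:
  p = (-10 - (4)·0.0000 - (4)·0.0000 - (-3)·0.0000) / (12) = -0.8333
  q = (-11 - (4)·0.0000 - (-4)·0.0000 - (-3)·0.0000) / (15) = -0.7333
  r = (0 - (-1)·0.0000 - (-2)·0.0000 - (-2)·0.0000) / (9) = 0.0000
  s = (1 - (4)·0.0000 - (-1)·0.0000 - (1)·0.0000) / (9) = 0.1111
Iteration 2:
  p = (-10 - (4)·-0.7333 - (4)·0.0000 - (-3)·0.1111) / (12) = -0.5611
  q = (-11 - (4)·-0.8333 - (-4)·0.0000 - (-3)·0.1111) / (15) = -0.4889
  r = (0 - (-1)·-0.8333 - (-2)·-0.7333 - (-2)·0.1111) / (9) = -0.2309
  s = (1 - (4)·-0.8333 - (-1)·-0.7333 - (1)·0.0000) / (9) = 0.4000
Residual b − A·x = (0.8124, -1.1457, 1.3392, -0.6136); ∞-norm = 1.3392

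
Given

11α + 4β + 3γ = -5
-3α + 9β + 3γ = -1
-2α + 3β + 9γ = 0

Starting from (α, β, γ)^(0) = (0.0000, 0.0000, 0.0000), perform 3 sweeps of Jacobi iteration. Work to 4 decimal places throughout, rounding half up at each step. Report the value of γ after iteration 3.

-0.0045

Iteration 1:
  α = (-5 - (4)·0.0000 - (3)·0.0000) / (11) = -0.4545
  β = (-1 - (-3)·0.0000 - (3)·0.0000) / (9) = -0.1111
  γ = (0 - (-2)·0.0000 - (3)·0.0000) / (9) = 0.0000
Iteration 2:
  α = (-5 - (4)·-0.1111 - (3)·0.0000) / (11) = -0.4141
  β = (-1 - (-3)·-0.4545 - (3)·0.0000) / (9) = -0.2626
  γ = (0 - (-2)·-0.4545 - (3)·-0.1111) / (9) = -0.0640
Iteration 3:
  α = (-5 - (4)·-0.2626 - (3)·-0.0640) / (11) = -0.3416
  β = (-1 - (-3)·-0.4141 - (3)·-0.0640) / (9) = -0.2278
  γ = (0 - (-2)·-0.4141 - (3)·-0.2626) / (9) = -0.0045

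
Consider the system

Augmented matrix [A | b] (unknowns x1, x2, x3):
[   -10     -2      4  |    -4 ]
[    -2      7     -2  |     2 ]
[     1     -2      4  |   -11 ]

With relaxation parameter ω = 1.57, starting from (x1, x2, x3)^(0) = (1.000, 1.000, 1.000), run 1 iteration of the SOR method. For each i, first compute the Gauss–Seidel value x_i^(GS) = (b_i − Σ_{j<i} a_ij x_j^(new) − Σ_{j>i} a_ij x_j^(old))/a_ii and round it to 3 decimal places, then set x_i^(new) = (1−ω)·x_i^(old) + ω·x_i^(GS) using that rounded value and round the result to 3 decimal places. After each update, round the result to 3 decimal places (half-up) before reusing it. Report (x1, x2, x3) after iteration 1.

(0.372, 0.494, -4.646)

Iteration 1:
  x1: GS value = (-4 - (-2)·1.000 - (4)·1.000) / (-10) = 0.600;  x1 ← (1−ω)·1.000 + ω·0.600 = 0.372
  x2: GS value = (2 - (-2)·0.372 - (-2)·1.000) / (7) = 0.678;  x2 ← (1−ω)·1.000 + ω·0.678 = 0.494
  x3: GS value = (-11 - (1)·0.372 - (-2)·0.494) / (4) = -2.596;  x3 ← (1−ω)·1.000 + ω·-2.596 = -4.646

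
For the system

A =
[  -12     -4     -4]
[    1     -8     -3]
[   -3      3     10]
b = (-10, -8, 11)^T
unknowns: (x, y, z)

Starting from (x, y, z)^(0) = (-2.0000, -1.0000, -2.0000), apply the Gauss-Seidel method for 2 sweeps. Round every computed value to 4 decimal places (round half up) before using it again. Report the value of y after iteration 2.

Iteration 1:
  x = (-10 - (-4)·-1.0000 - (-4)·-2.0000) / (-12) = 1.8333
  y = (-8 - (1)·1.8333 - (-3)·-2.0000) / (-8) = 1.9792
  z = (11 - (-3)·1.8333 - (3)·1.9792) / (10) = 1.0562
Iteration 2:
  x = (-10 - (-4)·1.9792 - (-4)·1.0562) / (-12) = -0.1785
  y = (-8 - (1)·-0.1785 - (-3)·1.0562) / (-8) = 0.5816
  z = (11 - (-3)·-0.1785 - (3)·0.5816) / (10) = 0.8720

0.5816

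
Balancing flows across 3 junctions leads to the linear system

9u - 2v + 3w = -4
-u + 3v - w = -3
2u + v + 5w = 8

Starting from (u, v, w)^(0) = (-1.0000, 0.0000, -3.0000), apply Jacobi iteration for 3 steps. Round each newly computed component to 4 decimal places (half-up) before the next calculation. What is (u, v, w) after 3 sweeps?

(-1.0922, -0.9284, 2.2815)

Iteration 1:
  u = (-4 - (-2)·0.0000 - (3)·-3.0000) / (9) = 0.5556
  v = (-3 - (-1)·-1.0000 - (-1)·-3.0000) / (3) = -2.3333
  w = (8 - (2)·-1.0000 - (1)·0.0000) / (5) = 2.0000
Iteration 2:
  u = (-4 - (-2)·-2.3333 - (3)·2.0000) / (9) = -1.6296
  v = (-3 - (-1)·0.5556 - (-1)·2.0000) / (3) = -0.1481
  w = (8 - (2)·0.5556 - (1)·-2.3333) / (5) = 1.8444
Iteration 3:
  u = (-4 - (-2)·-0.1481 - (3)·1.8444) / (9) = -1.0922
  v = (-3 - (-1)·-1.6296 - (-1)·1.8444) / (3) = -0.9284
  w = (8 - (2)·-1.6296 - (1)·-0.1481) / (5) = 2.2815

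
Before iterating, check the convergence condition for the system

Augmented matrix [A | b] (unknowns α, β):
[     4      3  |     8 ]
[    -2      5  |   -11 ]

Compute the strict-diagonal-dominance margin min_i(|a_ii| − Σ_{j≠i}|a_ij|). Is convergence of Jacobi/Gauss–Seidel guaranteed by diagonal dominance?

1

row 1: |4| − (3) = 1
row 2: |5| − (2) = 3
minimum over rows = 1 → strictly diagonally dominant (convergence guaranteed)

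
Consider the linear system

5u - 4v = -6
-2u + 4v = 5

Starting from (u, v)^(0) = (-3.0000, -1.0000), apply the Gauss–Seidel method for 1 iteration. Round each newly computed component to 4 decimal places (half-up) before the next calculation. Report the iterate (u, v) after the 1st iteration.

(-2.0000, 0.2500)

Iteration 1:
  u = (-6 - (-4)·-1.0000) / (5) = -2.0000
  v = (5 - (-2)·-2.0000) / (4) = 0.2500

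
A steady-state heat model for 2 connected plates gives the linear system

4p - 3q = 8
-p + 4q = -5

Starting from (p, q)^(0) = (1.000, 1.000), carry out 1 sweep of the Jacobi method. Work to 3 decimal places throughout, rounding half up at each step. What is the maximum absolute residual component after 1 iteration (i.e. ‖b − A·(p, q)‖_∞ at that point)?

Iteration 1:
  p = (8 - (-3)·1.000) / (4) = 2.750
  q = (-5 - (-1)·1.000) / (4) = -1.000
Residual b − A·x = (-6.000, 1.750); ∞-norm = 6.000

6.000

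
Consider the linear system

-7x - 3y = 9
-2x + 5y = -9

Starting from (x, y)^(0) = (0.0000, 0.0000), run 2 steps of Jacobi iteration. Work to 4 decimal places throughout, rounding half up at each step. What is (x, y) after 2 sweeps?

(-0.5143, -2.3143)

Iteration 1:
  x = (9 - (-3)·0.0000) / (-7) = -1.2857
  y = (-9 - (-2)·0.0000) / (5) = -1.8000
Iteration 2:
  x = (9 - (-3)·-1.8000) / (-7) = -0.5143
  y = (-9 - (-2)·-1.2857) / (5) = -2.3143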